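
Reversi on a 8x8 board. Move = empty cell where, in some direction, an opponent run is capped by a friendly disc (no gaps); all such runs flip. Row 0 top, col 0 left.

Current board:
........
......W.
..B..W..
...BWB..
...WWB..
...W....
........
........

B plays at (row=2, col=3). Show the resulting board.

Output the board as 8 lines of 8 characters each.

Place B at (2,3); scan 8 dirs for brackets.
Dir NW: first cell '.' (not opp) -> no flip
Dir N: first cell '.' (not opp) -> no flip
Dir NE: first cell '.' (not opp) -> no flip
Dir W: first cell 'B' (not opp) -> no flip
Dir E: first cell '.' (not opp) -> no flip
Dir SW: first cell '.' (not opp) -> no flip
Dir S: first cell 'B' (not opp) -> no flip
Dir SE: opp run (3,4) capped by B -> flip
All flips: (3,4)

Answer: ........
......W.
..BB.W..
...BBB..
...WWB..
...W....
........
........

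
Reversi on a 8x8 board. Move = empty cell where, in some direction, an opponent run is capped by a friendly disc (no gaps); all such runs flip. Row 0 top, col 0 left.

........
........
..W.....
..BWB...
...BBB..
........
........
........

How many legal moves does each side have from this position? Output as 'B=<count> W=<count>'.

Answer: B=3 W=5

Derivation:
-- B to move --
(1,1): flips 2 -> legal
(1,2): flips 1 -> legal
(1,3): no bracket -> illegal
(2,1): no bracket -> illegal
(2,3): flips 1 -> legal
(2,4): no bracket -> illegal
(3,1): no bracket -> illegal
(4,2): no bracket -> illegal
B mobility = 3
-- W to move --
(2,1): no bracket -> illegal
(2,3): no bracket -> illegal
(2,4): no bracket -> illegal
(2,5): no bracket -> illegal
(3,1): flips 1 -> legal
(3,5): flips 1 -> legal
(3,6): no bracket -> illegal
(4,1): no bracket -> illegal
(4,2): flips 1 -> legal
(4,6): no bracket -> illegal
(5,2): no bracket -> illegal
(5,3): flips 1 -> legal
(5,4): no bracket -> illegal
(5,5): flips 1 -> legal
(5,6): no bracket -> illegal
W mobility = 5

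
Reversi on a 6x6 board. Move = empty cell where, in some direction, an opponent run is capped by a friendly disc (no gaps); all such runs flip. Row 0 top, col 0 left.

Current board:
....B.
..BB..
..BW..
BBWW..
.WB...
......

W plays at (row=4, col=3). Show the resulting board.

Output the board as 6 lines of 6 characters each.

Answer: ....B.
..BB..
..BW..
BBWW..
.WWW..
......

Derivation:
Place W at (4,3); scan 8 dirs for brackets.
Dir NW: first cell 'W' (not opp) -> no flip
Dir N: first cell 'W' (not opp) -> no flip
Dir NE: first cell '.' (not opp) -> no flip
Dir W: opp run (4,2) capped by W -> flip
Dir E: first cell '.' (not opp) -> no flip
Dir SW: first cell '.' (not opp) -> no flip
Dir S: first cell '.' (not opp) -> no flip
Dir SE: first cell '.' (not opp) -> no flip
All flips: (4,2)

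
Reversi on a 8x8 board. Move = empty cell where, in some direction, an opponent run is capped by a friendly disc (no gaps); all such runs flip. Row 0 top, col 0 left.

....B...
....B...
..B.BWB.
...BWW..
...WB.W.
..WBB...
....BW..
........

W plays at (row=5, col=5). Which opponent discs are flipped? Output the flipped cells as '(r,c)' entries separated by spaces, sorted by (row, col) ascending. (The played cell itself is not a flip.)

Answer: (5,3) (5,4)

Derivation:
Dir NW: opp run (4,4) (3,3) (2,2), next='.' -> no flip
Dir N: first cell '.' (not opp) -> no flip
Dir NE: first cell 'W' (not opp) -> no flip
Dir W: opp run (5,4) (5,3) capped by W -> flip
Dir E: first cell '.' (not opp) -> no flip
Dir SW: opp run (6,4), next='.' -> no flip
Dir S: first cell 'W' (not opp) -> no flip
Dir SE: first cell '.' (not opp) -> no flip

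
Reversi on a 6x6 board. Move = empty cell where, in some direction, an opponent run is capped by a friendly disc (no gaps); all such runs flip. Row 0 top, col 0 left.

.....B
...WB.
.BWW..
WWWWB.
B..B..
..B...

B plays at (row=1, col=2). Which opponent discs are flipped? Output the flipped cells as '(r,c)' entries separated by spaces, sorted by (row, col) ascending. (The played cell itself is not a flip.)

Dir NW: first cell '.' (not opp) -> no flip
Dir N: first cell '.' (not opp) -> no flip
Dir NE: first cell '.' (not opp) -> no flip
Dir W: first cell '.' (not opp) -> no flip
Dir E: opp run (1,3) capped by B -> flip
Dir SW: first cell 'B' (not opp) -> no flip
Dir S: opp run (2,2) (3,2), next='.' -> no flip
Dir SE: opp run (2,3) capped by B -> flip

Answer: (1,3) (2,3)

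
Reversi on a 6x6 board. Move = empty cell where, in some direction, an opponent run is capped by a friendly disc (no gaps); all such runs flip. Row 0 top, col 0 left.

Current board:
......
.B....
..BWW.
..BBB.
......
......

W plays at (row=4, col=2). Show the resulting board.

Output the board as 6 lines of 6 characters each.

Answer: ......
.B....
..BWW.
..BWB.
..W...
......

Derivation:
Place W at (4,2); scan 8 dirs for brackets.
Dir NW: first cell '.' (not opp) -> no flip
Dir N: opp run (3,2) (2,2), next='.' -> no flip
Dir NE: opp run (3,3) capped by W -> flip
Dir W: first cell '.' (not opp) -> no flip
Dir E: first cell '.' (not opp) -> no flip
Dir SW: first cell '.' (not opp) -> no flip
Dir S: first cell '.' (not opp) -> no flip
Dir SE: first cell '.' (not opp) -> no flip
All flips: (3,3)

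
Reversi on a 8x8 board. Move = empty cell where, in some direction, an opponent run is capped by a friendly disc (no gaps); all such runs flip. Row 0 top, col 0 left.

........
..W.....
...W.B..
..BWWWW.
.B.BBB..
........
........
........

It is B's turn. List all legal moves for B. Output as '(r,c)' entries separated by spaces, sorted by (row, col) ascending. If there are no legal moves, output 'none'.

Answer: (0,1) (1,3) (1,4) (2,2) (2,4) (2,6) (2,7) (3,7) (4,7)

Derivation:
(0,1): flips 3 -> legal
(0,2): no bracket -> illegal
(0,3): no bracket -> illegal
(1,1): no bracket -> illegal
(1,3): flips 2 -> legal
(1,4): flips 1 -> legal
(2,1): no bracket -> illegal
(2,2): flips 1 -> legal
(2,4): flips 1 -> legal
(2,6): flips 1 -> legal
(2,7): flips 1 -> legal
(3,7): flips 4 -> legal
(4,2): no bracket -> illegal
(4,6): no bracket -> illegal
(4,7): flips 1 -> legal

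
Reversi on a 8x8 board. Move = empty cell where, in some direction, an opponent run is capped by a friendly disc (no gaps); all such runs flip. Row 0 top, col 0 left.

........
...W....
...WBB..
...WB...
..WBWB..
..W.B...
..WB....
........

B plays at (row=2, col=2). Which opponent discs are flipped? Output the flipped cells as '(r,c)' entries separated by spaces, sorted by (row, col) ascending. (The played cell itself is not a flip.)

Dir NW: first cell '.' (not opp) -> no flip
Dir N: first cell '.' (not opp) -> no flip
Dir NE: opp run (1,3), next='.' -> no flip
Dir W: first cell '.' (not opp) -> no flip
Dir E: opp run (2,3) capped by B -> flip
Dir SW: first cell '.' (not opp) -> no flip
Dir S: first cell '.' (not opp) -> no flip
Dir SE: opp run (3,3) (4,4), next='.' -> no flip

Answer: (2,3)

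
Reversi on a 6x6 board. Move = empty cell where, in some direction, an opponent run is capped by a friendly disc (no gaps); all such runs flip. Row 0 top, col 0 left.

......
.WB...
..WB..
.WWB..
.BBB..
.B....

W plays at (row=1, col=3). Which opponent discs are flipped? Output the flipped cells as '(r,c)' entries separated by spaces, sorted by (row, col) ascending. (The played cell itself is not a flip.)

Answer: (1,2)

Derivation:
Dir NW: first cell '.' (not opp) -> no flip
Dir N: first cell '.' (not opp) -> no flip
Dir NE: first cell '.' (not opp) -> no flip
Dir W: opp run (1,2) capped by W -> flip
Dir E: first cell '.' (not opp) -> no flip
Dir SW: first cell 'W' (not opp) -> no flip
Dir S: opp run (2,3) (3,3) (4,3), next='.' -> no flip
Dir SE: first cell '.' (not opp) -> no flip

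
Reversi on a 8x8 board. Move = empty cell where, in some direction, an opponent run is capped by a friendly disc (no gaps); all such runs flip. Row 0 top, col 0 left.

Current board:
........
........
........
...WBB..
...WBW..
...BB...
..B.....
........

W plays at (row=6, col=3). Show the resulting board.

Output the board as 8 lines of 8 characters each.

Place W at (6,3); scan 8 dirs for brackets.
Dir NW: first cell '.' (not opp) -> no flip
Dir N: opp run (5,3) capped by W -> flip
Dir NE: opp run (5,4) capped by W -> flip
Dir W: opp run (6,2), next='.' -> no flip
Dir E: first cell '.' (not opp) -> no flip
Dir SW: first cell '.' (not opp) -> no flip
Dir S: first cell '.' (not opp) -> no flip
Dir SE: first cell '.' (not opp) -> no flip
All flips: (5,3) (5,4)

Answer: ........
........
........
...WBB..
...WBW..
...WW...
..BW....
........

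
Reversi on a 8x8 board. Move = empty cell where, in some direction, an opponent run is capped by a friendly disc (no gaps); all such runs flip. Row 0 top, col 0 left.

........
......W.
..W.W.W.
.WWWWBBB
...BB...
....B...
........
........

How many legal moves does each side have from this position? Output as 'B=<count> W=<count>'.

Answer: B=10 W=6

Derivation:
-- B to move --
(0,5): no bracket -> illegal
(0,6): flips 2 -> legal
(0,7): no bracket -> illegal
(1,1): flips 2 -> legal
(1,2): no bracket -> illegal
(1,3): flips 1 -> legal
(1,4): flips 2 -> legal
(1,5): flips 1 -> legal
(1,7): flips 1 -> legal
(2,0): no bracket -> illegal
(2,1): flips 1 -> legal
(2,3): flips 1 -> legal
(2,5): flips 1 -> legal
(2,7): no bracket -> illegal
(3,0): flips 4 -> legal
(4,0): no bracket -> illegal
(4,1): no bracket -> illegal
(4,2): no bracket -> illegal
(4,5): no bracket -> illegal
B mobility = 10
-- W to move --
(2,5): no bracket -> illegal
(2,7): no bracket -> illegal
(4,2): no bracket -> illegal
(4,5): no bracket -> illegal
(4,6): flips 2 -> legal
(4,7): no bracket -> illegal
(5,2): flips 1 -> legal
(5,3): flips 3 -> legal
(5,5): flips 1 -> legal
(6,3): no bracket -> illegal
(6,4): flips 2 -> legal
(6,5): flips 2 -> legal
W mobility = 6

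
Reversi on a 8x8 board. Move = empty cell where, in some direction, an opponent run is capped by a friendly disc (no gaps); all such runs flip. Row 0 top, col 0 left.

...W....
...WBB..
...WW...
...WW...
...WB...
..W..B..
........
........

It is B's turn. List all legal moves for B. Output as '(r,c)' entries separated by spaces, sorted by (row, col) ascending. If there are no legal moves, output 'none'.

(0,2): no bracket -> illegal
(0,4): no bracket -> illegal
(1,2): flips 1 -> legal
(2,2): flips 1 -> legal
(2,5): no bracket -> illegal
(3,2): flips 1 -> legal
(3,5): no bracket -> illegal
(4,1): no bracket -> illegal
(4,2): flips 3 -> legal
(4,5): no bracket -> illegal
(5,1): no bracket -> illegal
(5,3): no bracket -> illegal
(5,4): no bracket -> illegal
(6,1): no bracket -> illegal
(6,2): no bracket -> illegal
(6,3): no bracket -> illegal

Answer: (1,2) (2,2) (3,2) (4,2)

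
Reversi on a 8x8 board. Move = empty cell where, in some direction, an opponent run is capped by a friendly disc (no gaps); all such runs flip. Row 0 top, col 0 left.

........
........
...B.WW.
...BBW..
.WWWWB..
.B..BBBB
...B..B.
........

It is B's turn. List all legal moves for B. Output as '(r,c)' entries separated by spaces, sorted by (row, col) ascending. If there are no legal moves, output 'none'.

Answer: (1,5) (1,6) (3,1) (3,2) (3,6) (4,0) (5,2) (5,3)

Derivation:
(1,4): no bracket -> illegal
(1,5): flips 2 -> legal
(1,6): flips 1 -> legal
(1,7): no bracket -> illegal
(2,4): no bracket -> illegal
(2,7): no bracket -> illegal
(3,0): no bracket -> illegal
(3,1): flips 1 -> legal
(3,2): flips 1 -> legal
(3,6): flips 1 -> legal
(3,7): no bracket -> illegal
(4,0): flips 4 -> legal
(4,6): no bracket -> illegal
(5,0): no bracket -> illegal
(5,2): flips 1 -> legal
(5,3): flips 1 -> legal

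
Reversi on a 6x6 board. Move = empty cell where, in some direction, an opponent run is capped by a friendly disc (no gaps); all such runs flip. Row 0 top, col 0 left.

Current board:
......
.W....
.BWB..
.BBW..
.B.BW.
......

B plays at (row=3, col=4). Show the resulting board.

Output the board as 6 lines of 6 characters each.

Place B at (3,4); scan 8 dirs for brackets.
Dir NW: first cell 'B' (not opp) -> no flip
Dir N: first cell '.' (not opp) -> no flip
Dir NE: first cell '.' (not opp) -> no flip
Dir W: opp run (3,3) capped by B -> flip
Dir E: first cell '.' (not opp) -> no flip
Dir SW: first cell 'B' (not opp) -> no flip
Dir S: opp run (4,4), next='.' -> no flip
Dir SE: first cell '.' (not opp) -> no flip
All flips: (3,3)

Answer: ......
.W....
.BWB..
.BBBB.
.B.BW.
......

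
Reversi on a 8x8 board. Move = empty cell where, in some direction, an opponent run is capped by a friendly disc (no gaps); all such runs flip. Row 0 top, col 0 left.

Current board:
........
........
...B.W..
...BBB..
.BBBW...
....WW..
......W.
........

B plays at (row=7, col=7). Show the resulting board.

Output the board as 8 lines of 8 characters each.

Answer: ........
........
...B.W..
...BBB..
.BBBB...
....WB..
......B.
.......B

Derivation:
Place B at (7,7); scan 8 dirs for brackets.
Dir NW: opp run (6,6) (5,5) (4,4) capped by B -> flip
Dir N: first cell '.' (not opp) -> no flip
Dir NE: edge -> no flip
Dir W: first cell '.' (not opp) -> no flip
Dir E: edge -> no flip
Dir SW: edge -> no flip
Dir S: edge -> no flip
Dir SE: edge -> no flip
All flips: (4,4) (5,5) (6,6)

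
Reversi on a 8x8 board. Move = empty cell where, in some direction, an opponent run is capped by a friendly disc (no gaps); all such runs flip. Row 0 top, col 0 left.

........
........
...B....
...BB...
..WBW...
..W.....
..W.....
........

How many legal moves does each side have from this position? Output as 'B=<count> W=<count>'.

Answer: B=6 W=3

Derivation:
-- B to move --
(3,1): no bracket -> illegal
(3,2): no bracket -> illegal
(3,5): no bracket -> illegal
(4,1): flips 1 -> legal
(4,5): flips 1 -> legal
(5,1): flips 1 -> legal
(5,3): no bracket -> illegal
(5,4): flips 1 -> legal
(5,5): flips 1 -> legal
(6,1): flips 1 -> legal
(6,3): no bracket -> illegal
(7,1): no bracket -> illegal
(7,2): no bracket -> illegal
(7,3): no bracket -> illegal
B mobility = 6
-- W to move --
(1,2): no bracket -> illegal
(1,3): no bracket -> illegal
(1,4): no bracket -> illegal
(2,2): flips 1 -> legal
(2,4): flips 2 -> legal
(2,5): flips 2 -> legal
(3,2): no bracket -> illegal
(3,5): no bracket -> illegal
(4,5): no bracket -> illegal
(5,3): no bracket -> illegal
(5,4): no bracket -> illegal
W mobility = 3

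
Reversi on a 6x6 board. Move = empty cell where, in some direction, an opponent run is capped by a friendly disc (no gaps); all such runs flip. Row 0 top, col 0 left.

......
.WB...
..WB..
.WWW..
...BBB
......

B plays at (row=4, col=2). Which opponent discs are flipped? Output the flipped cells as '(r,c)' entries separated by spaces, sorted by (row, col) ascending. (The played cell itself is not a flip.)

Dir NW: opp run (3,1), next='.' -> no flip
Dir N: opp run (3,2) (2,2) capped by B -> flip
Dir NE: opp run (3,3), next='.' -> no flip
Dir W: first cell '.' (not opp) -> no flip
Dir E: first cell 'B' (not opp) -> no flip
Dir SW: first cell '.' (not opp) -> no flip
Dir S: first cell '.' (not opp) -> no flip
Dir SE: first cell '.' (not opp) -> no flip

Answer: (2,2) (3,2)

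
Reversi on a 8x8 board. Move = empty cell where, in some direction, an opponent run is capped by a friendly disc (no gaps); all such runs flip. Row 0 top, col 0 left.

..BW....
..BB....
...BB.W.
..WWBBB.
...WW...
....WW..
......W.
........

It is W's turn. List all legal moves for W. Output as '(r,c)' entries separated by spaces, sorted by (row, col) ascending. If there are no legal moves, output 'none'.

Answer: (0,1) (1,4) (1,5) (2,1) (2,5) (3,7) (4,6)

Derivation:
(0,1): flips 1 -> legal
(0,4): no bracket -> illegal
(1,1): no bracket -> illegal
(1,4): flips 3 -> legal
(1,5): flips 1 -> legal
(2,1): flips 1 -> legal
(2,2): no bracket -> illegal
(2,5): flips 1 -> legal
(2,7): no bracket -> illegal
(3,7): flips 3 -> legal
(4,5): no bracket -> illegal
(4,6): flips 1 -> legal
(4,7): no bracket -> illegal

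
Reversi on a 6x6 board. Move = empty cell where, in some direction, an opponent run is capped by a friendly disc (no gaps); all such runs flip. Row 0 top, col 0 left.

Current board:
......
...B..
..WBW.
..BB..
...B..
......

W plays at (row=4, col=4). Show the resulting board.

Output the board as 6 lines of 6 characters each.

Answer: ......
...B..
..WBW.
..BW..
...BW.
......

Derivation:
Place W at (4,4); scan 8 dirs for brackets.
Dir NW: opp run (3,3) capped by W -> flip
Dir N: first cell '.' (not opp) -> no flip
Dir NE: first cell '.' (not opp) -> no flip
Dir W: opp run (4,3), next='.' -> no flip
Dir E: first cell '.' (not opp) -> no flip
Dir SW: first cell '.' (not opp) -> no flip
Dir S: first cell '.' (not opp) -> no flip
Dir SE: first cell '.' (not opp) -> no flip
All flips: (3,3)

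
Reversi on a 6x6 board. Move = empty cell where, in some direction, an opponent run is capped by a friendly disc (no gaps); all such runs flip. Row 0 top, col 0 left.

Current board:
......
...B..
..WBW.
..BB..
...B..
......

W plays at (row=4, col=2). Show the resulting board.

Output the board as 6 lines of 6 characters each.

Answer: ......
...B..
..WBW.
..WW..
..WB..
......

Derivation:
Place W at (4,2); scan 8 dirs for brackets.
Dir NW: first cell '.' (not opp) -> no flip
Dir N: opp run (3,2) capped by W -> flip
Dir NE: opp run (3,3) capped by W -> flip
Dir W: first cell '.' (not opp) -> no flip
Dir E: opp run (4,3), next='.' -> no flip
Dir SW: first cell '.' (not opp) -> no flip
Dir S: first cell '.' (not opp) -> no flip
Dir SE: first cell '.' (not opp) -> no flip
All flips: (3,2) (3,3)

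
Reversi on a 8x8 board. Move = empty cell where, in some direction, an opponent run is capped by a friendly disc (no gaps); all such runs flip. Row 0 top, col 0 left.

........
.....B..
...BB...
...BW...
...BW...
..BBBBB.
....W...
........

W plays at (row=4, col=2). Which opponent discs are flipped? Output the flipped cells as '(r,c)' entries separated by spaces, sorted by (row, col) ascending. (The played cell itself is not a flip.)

Answer: (4,3) (5,3)

Derivation:
Dir NW: first cell '.' (not opp) -> no flip
Dir N: first cell '.' (not opp) -> no flip
Dir NE: opp run (3,3) (2,4) (1,5), next='.' -> no flip
Dir W: first cell '.' (not opp) -> no flip
Dir E: opp run (4,3) capped by W -> flip
Dir SW: first cell '.' (not opp) -> no flip
Dir S: opp run (5,2), next='.' -> no flip
Dir SE: opp run (5,3) capped by W -> flip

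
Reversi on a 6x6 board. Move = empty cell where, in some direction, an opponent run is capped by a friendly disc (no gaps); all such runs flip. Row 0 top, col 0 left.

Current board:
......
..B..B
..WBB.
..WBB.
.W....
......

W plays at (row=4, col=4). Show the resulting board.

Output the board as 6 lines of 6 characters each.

Answer: ......
..B..B
..WBB.
..WWB.
.W..W.
......

Derivation:
Place W at (4,4); scan 8 dirs for brackets.
Dir NW: opp run (3,3) capped by W -> flip
Dir N: opp run (3,4) (2,4), next='.' -> no flip
Dir NE: first cell '.' (not opp) -> no flip
Dir W: first cell '.' (not opp) -> no flip
Dir E: first cell '.' (not opp) -> no flip
Dir SW: first cell '.' (not opp) -> no flip
Dir S: first cell '.' (not opp) -> no flip
Dir SE: first cell '.' (not opp) -> no flip
All flips: (3,3)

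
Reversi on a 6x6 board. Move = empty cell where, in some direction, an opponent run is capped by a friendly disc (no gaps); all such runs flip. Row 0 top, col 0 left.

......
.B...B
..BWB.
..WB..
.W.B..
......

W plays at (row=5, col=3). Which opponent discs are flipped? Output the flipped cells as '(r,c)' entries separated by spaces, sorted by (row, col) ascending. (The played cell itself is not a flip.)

Answer: (3,3) (4,3)

Derivation:
Dir NW: first cell '.' (not opp) -> no flip
Dir N: opp run (4,3) (3,3) capped by W -> flip
Dir NE: first cell '.' (not opp) -> no flip
Dir W: first cell '.' (not opp) -> no flip
Dir E: first cell '.' (not opp) -> no flip
Dir SW: edge -> no flip
Dir S: edge -> no flip
Dir SE: edge -> no flip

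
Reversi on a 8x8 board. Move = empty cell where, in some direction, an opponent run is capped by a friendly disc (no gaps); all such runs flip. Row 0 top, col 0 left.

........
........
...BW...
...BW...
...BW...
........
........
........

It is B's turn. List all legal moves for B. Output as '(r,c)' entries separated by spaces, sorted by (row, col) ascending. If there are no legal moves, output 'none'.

(1,3): no bracket -> illegal
(1,4): no bracket -> illegal
(1,5): flips 1 -> legal
(2,5): flips 2 -> legal
(3,5): flips 1 -> legal
(4,5): flips 2 -> legal
(5,3): no bracket -> illegal
(5,4): no bracket -> illegal
(5,5): flips 1 -> legal

Answer: (1,5) (2,5) (3,5) (4,5) (5,5)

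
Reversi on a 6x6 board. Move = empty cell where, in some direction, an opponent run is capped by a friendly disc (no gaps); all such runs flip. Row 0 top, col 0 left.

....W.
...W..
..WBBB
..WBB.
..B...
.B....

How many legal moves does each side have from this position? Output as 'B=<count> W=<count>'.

Answer: B=7 W=5

Derivation:
-- B to move --
(0,2): flips 1 -> legal
(0,3): flips 1 -> legal
(0,5): no bracket -> illegal
(1,1): flips 1 -> legal
(1,2): flips 2 -> legal
(1,4): no bracket -> illegal
(1,5): no bracket -> illegal
(2,1): flips 1 -> legal
(3,1): flips 1 -> legal
(4,1): flips 1 -> legal
(4,3): no bracket -> illegal
B mobility = 7
-- W to move --
(1,2): no bracket -> illegal
(1,4): flips 1 -> legal
(1,5): no bracket -> illegal
(3,1): no bracket -> illegal
(3,5): flips 3 -> legal
(4,0): no bracket -> illegal
(4,1): no bracket -> illegal
(4,3): flips 2 -> legal
(4,4): flips 1 -> legal
(4,5): no bracket -> illegal
(5,0): no bracket -> illegal
(5,2): flips 1 -> legal
(5,3): no bracket -> illegal
W mobility = 5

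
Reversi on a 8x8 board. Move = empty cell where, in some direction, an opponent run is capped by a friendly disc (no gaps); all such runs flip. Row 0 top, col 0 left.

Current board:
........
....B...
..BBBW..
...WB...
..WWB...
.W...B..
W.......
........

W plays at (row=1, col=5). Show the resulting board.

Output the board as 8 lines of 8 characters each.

Place W at (1,5); scan 8 dirs for brackets.
Dir NW: first cell '.' (not opp) -> no flip
Dir N: first cell '.' (not opp) -> no flip
Dir NE: first cell '.' (not opp) -> no flip
Dir W: opp run (1,4), next='.' -> no flip
Dir E: first cell '.' (not opp) -> no flip
Dir SW: opp run (2,4) capped by W -> flip
Dir S: first cell 'W' (not opp) -> no flip
Dir SE: first cell '.' (not opp) -> no flip
All flips: (2,4)

Answer: ........
....BW..
..BBWW..
...WB...
..WWB...
.W...B..
W.......
........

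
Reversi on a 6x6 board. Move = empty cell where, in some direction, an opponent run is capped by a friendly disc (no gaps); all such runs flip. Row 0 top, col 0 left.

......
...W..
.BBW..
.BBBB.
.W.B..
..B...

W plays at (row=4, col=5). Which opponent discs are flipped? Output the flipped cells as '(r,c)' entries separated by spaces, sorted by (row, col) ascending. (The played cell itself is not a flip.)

Answer: (3,4)

Derivation:
Dir NW: opp run (3,4) capped by W -> flip
Dir N: first cell '.' (not opp) -> no flip
Dir NE: edge -> no flip
Dir W: first cell '.' (not opp) -> no flip
Dir E: edge -> no flip
Dir SW: first cell '.' (not opp) -> no flip
Dir S: first cell '.' (not opp) -> no flip
Dir SE: edge -> no flip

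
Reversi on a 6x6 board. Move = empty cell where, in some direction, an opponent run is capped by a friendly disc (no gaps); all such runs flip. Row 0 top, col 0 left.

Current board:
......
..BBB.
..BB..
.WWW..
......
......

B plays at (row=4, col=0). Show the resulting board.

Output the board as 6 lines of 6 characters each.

Place B at (4,0); scan 8 dirs for brackets.
Dir NW: edge -> no flip
Dir N: first cell '.' (not opp) -> no flip
Dir NE: opp run (3,1) capped by B -> flip
Dir W: edge -> no flip
Dir E: first cell '.' (not opp) -> no flip
Dir SW: edge -> no flip
Dir S: first cell '.' (not opp) -> no flip
Dir SE: first cell '.' (not opp) -> no flip
All flips: (3,1)

Answer: ......
..BBB.
..BB..
.BWW..
B.....
......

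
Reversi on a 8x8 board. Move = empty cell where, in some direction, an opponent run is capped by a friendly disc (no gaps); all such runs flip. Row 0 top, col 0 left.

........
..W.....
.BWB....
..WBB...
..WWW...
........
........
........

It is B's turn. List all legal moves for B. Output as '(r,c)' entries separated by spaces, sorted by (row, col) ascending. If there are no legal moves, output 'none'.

(0,1): flips 1 -> legal
(0,2): no bracket -> illegal
(0,3): flips 1 -> legal
(1,1): flips 1 -> legal
(1,3): no bracket -> illegal
(3,1): flips 1 -> legal
(3,5): no bracket -> illegal
(4,1): flips 1 -> legal
(4,5): no bracket -> illegal
(5,1): flips 1 -> legal
(5,2): flips 1 -> legal
(5,3): flips 1 -> legal
(5,4): flips 3 -> legal
(5,5): flips 1 -> legal

Answer: (0,1) (0,3) (1,1) (3,1) (4,1) (5,1) (5,2) (5,3) (5,4) (5,5)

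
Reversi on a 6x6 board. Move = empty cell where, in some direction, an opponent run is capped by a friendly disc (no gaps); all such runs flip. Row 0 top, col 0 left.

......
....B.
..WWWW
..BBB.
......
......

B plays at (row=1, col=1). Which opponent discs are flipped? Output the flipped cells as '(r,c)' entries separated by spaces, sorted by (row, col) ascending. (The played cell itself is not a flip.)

Answer: (2,2)

Derivation:
Dir NW: first cell '.' (not opp) -> no flip
Dir N: first cell '.' (not opp) -> no flip
Dir NE: first cell '.' (not opp) -> no flip
Dir W: first cell '.' (not opp) -> no flip
Dir E: first cell '.' (not opp) -> no flip
Dir SW: first cell '.' (not opp) -> no flip
Dir S: first cell '.' (not opp) -> no flip
Dir SE: opp run (2,2) capped by B -> flip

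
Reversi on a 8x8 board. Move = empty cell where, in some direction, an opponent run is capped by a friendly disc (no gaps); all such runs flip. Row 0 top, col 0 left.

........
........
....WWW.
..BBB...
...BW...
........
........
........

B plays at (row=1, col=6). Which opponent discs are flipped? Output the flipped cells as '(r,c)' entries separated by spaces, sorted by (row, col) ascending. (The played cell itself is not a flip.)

Answer: (2,5)

Derivation:
Dir NW: first cell '.' (not opp) -> no flip
Dir N: first cell '.' (not opp) -> no flip
Dir NE: first cell '.' (not opp) -> no flip
Dir W: first cell '.' (not opp) -> no flip
Dir E: first cell '.' (not opp) -> no flip
Dir SW: opp run (2,5) capped by B -> flip
Dir S: opp run (2,6), next='.' -> no flip
Dir SE: first cell '.' (not opp) -> no flip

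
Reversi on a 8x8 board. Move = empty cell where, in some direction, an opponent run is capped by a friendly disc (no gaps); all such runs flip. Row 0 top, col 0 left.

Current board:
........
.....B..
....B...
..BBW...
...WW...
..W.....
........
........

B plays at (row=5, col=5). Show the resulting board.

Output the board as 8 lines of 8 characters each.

Place B at (5,5); scan 8 dirs for brackets.
Dir NW: opp run (4,4) capped by B -> flip
Dir N: first cell '.' (not opp) -> no flip
Dir NE: first cell '.' (not opp) -> no flip
Dir W: first cell '.' (not opp) -> no flip
Dir E: first cell '.' (not opp) -> no flip
Dir SW: first cell '.' (not opp) -> no flip
Dir S: first cell '.' (not opp) -> no flip
Dir SE: first cell '.' (not opp) -> no flip
All flips: (4,4)

Answer: ........
.....B..
....B...
..BBW...
...WB...
..W..B..
........
........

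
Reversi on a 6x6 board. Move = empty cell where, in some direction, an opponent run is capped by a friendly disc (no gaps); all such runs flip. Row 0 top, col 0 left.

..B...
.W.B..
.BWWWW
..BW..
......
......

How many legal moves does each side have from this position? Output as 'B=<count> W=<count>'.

-- B to move --
(0,0): no bracket -> illegal
(0,1): flips 1 -> legal
(1,0): no bracket -> illegal
(1,2): flips 1 -> legal
(1,4): flips 1 -> legal
(1,5): no bracket -> illegal
(2,0): flips 1 -> legal
(3,1): flips 1 -> legal
(3,4): flips 1 -> legal
(3,5): flips 1 -> legal
(4,2): no bracket -> illegal
(4,3): flips 2 -> legal
(4,4): no bracket -> illegal
B mobility = 8
-- W to move --
(0,1): no bracket -> illegal
(0,3): flips 1 -> legal
(0,4): flips 1 -> legal
(1,0): no bracket -> illegal
(1,2): no bracket -> illegal
(1,4): no bracket -> illegal
(2,0): flips 1 -> legal
(3,0): no bracket -> illegal
(3,1): flips 2 -> legal
(4,1): flips 1 -> legal
(4,2): flips 1 -> legal
(4,3): no bracket -> illegal
W mobility = 6

Answer: B=8 W=6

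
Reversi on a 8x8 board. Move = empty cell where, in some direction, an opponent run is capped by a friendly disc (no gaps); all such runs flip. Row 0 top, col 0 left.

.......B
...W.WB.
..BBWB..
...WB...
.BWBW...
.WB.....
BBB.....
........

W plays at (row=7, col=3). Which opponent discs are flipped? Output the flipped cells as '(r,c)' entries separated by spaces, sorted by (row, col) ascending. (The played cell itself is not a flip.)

Answer: (6,2)

Derivation:
Dir NW: opp run (6,2) capped by W -> flip
Dir N: first cell '.' (not opp) -> no flip
Dir NE: first cell '.' (not opp) -> no flip
Dir W: first cell '.' (not opp) -> no flip
Dir E: first cell '.' (not opp) -> no flip
Dir SW: edge -> no flip
Dir S: edge -> no flip
Dir SE: edge -> no flip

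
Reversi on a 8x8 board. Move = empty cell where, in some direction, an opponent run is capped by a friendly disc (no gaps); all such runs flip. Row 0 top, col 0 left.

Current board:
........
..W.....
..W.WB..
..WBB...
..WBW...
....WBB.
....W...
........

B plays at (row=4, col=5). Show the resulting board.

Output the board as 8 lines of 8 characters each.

Place B at (4,5); scan 8 dirs for brackets.
Dir NW: first cell 'B' (not opp) -> no flip
Dir N: first cell '.' (not opp) -> no flip
Dir NE: first cell '.' (not opp) -> no flip
Dir W: opp run (4,4) capped by B -> flip
Dir E: first cell '.' (not opp) -> no flip
Dir SW: opp run (5,4), next='.' -> no flip
Dir S: first cell 'B' (not opp) -> no flip
Dir SE: first cell 'B' (not opp) -> no flip
All flips: (4,4)

Answer: ........
..W.....
..W.WB..
..WBB...
..WBBB..
....WBB.
....W...
........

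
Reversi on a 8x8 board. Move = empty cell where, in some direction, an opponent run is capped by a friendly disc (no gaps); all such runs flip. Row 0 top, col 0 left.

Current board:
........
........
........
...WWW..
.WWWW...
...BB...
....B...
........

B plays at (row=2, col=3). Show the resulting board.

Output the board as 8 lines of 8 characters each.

Place B at (2,3); scan 8 dirs for brackets.
Dir NW: first cell '.' (not opp) -> no flip
Dir N: first cell '.' (not opp) -> no flip
Dir NE: first cell '.' (not opp) -> no flip
Dir W: first cell '.' (not opp) -> no flip
Dir E: first cell '.' (not opp) -> no flip
Dir SW: first cell '.' (not opp) -> no flip
Dir S: opp run (3,3) (4,3) capped by B -> flip
Dir SE: opp run (3,4), next='.' -> no flip
All flips: (3,3) (4,3)

Answer: ........
........
...B....
...BWW..
.WWBW...
...BB...
....B...
........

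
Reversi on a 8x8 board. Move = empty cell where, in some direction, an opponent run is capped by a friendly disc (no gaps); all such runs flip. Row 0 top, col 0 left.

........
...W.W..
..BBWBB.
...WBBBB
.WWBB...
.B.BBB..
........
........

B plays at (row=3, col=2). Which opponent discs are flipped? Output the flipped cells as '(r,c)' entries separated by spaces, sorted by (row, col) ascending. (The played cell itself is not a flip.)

Dir NW: first cell '.' (not opp) -> no flip
Dir N: first cell 'B' (not opp) -> no flip
Dir NE: first cell 'B' (not opp) -> no flip
Dir W: first cell '.' (not opp) -> no flip
Dir E: opp run (3,3) capped by B -> flip
Dir SW: opp run (4,1), next='.' -> no flip
Dir S: opp run (4,2), next='.' -> no flip
Dir SE: first cell 'B' (not opp) -> no flip

Answer: (3,3)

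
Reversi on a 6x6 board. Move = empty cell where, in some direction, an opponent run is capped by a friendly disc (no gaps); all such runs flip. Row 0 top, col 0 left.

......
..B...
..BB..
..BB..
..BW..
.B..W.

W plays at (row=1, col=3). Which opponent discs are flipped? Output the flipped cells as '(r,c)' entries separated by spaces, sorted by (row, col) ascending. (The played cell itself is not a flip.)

Answer: (2,3) (3,3)

Derivation:
Dir NW: first cell '.' (not opp) -> no flip
Dir N: first cell '.' (not opp) -> no flip
Dir NE: first cell '.' (not opp) -> no flip
Dir W: opp run (1,2), next='.' -> no flip
Dir E: first cell '.' (not opp) -> no flip
Dir SW: opp run (2,2), next='.' -> no flip
Dir S: opp run (2,3) (3,3) capped by W -> flip
Dir SE: first cell '.' (not opp) -> no flip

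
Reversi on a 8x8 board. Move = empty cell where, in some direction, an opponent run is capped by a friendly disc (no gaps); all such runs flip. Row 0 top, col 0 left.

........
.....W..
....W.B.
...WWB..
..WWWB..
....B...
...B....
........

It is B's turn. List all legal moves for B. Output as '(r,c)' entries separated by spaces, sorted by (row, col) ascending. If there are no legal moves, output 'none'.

(0,4): flips 1 -> legal
(0,5): no bracket -> illegal
(0,6): no bracket -> illegal
(1,3): flips 1 -> legal
(1,4): flips 3 -> legal
(1,6): no bracket -> illegal
(2,2): no bracket -> illegal
(2,3): flips 1 -> legal
(2,5): no bracket -> illegal
(3,1): no bracket -> illegal
(3,2): flips 3 -> legal
(4,1): flips 3 -> legal
(5,1): no bracket -> illegal
(5,2): no bracket -> illegal
(5,3): flips 1 -> legal
(5,5): no bracket -> illegal

Answer: (0,4) (1,3) (1,4) (2,3) (3,2) (4,1) (5,3)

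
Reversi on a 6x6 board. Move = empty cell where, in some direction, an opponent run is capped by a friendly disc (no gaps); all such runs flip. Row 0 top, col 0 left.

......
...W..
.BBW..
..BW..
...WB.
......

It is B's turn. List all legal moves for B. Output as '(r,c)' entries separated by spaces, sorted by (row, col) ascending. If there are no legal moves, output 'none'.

(0,2): no bracket -> illegal
(0,3): no bracket -> illegal
(0,4): flips 1 -> legal
(1,2): no bracket -> illegal
(1,4): flips 1 -> legal
(2,4): flips 1 -> legal
(3,4): flips 1 -> legal
(4,2): flips 1 -> legal
(5,2): no bracket -> illegal
(5,3): no bracket -> illegal
(5,4): flips 1 -> legal

Answer: (0,4) (1,4) (2,4) (3,4) (4,2) (5,4)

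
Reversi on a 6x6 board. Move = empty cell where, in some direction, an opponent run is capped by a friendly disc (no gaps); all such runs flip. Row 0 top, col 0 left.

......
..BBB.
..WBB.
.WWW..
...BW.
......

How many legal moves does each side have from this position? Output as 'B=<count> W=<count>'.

Answer: B=5 W=9

Derivation:
-- B to move --
(1,1): no bracket -> illegal
(2,0): no bracket -> illegal
(2,1): flips 2 -> legal
(3,0): no bracket -> illegal
(3,4): no bracket -> illegal
(3,5): no bracket -> illegal
(4,0): flips 2 -> legal
(4,1): flips 1 -> legal
(4,2): flips 3 -> legal
(4,5): flips 1 -> legal
(5,3): no bracket -> illegal
(5,4): no bracket -> illegal
(5,5): no bracket -> illegal
B mobility = 5
-- W to move --
(0,1): no bracket -> illegal
(0,2): flips 1 -> legal
(0,3): flips 2 -> legal
(0,4): flips 1 -> legal
(0,5): flips 2 -> legal
(1,1): no bracket -> illegal
(1,5): flips 1 -> legal
(2,1): no bracket -> illegal
(2,5): flips 2 -> legal
(3,4): no bracket -> illegal
(3,5): no bracket -> illegal
(4,2): flips 1 -> legal
(5,2): no bracket -> illegal
(5,3): flips 1 -> legal
(5,4): flips 1 -> legal
W mobility = 9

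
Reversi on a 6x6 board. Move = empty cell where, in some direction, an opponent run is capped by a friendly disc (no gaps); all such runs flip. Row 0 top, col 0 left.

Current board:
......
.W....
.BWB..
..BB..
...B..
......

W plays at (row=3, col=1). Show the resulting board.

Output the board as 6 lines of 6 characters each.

Place W at (3,1); scan 8 dirs for brackets.
Dir NW: first cell '.' (not opp) -> no flip
Dir N: opp run (2,1) capped by W -> flip
Dir NE: first cell 'W' (not opp) -> no flip
Dir W: first cell '.' (not opp) -> no flip
Dir E: opp run (3,2) (3,3), next='.' -> no flip
Dir SW: first cell '.' (not opp) -> no flip
Dir S: first cell '.' (not opp) -> no flip
Dir SE: first cell '.' (not opp) -> no flip
All flips: (2,1)

Answer: ......
.W....
.WWB..
.WBB..
...B..
......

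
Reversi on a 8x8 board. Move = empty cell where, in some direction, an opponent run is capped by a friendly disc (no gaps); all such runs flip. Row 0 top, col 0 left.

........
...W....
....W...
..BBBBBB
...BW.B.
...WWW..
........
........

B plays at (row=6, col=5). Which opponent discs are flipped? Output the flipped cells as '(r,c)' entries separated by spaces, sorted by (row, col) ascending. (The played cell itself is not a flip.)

Answer: (5,4)

Derivation:
Dir NW: opp run (5,4) capped by B -> flip
Dir N: opp run (5,5), next='.' -> no flip
Dir NE: first cell '.' (not opp) -> no flip
Dir W: first cell '.' (not opp) -> no flip
Dir E: first cell '.' (not opp) -> no flip
Dir SW: first cell '.' (not opp) -> no flip
Dir S: first cell '.' (not opp) -> no flip
Dir SE: first cell '.' (not opp) -> no flip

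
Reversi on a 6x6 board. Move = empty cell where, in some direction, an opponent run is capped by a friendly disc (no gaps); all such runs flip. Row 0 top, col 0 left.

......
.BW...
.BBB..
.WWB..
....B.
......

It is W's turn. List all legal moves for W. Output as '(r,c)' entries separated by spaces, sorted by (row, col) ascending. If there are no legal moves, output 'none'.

Answer: (0,1) (1,0) (1,3) (1,4) (3,0) (3,4)

Derivation:
(0,0): no bracket -> illegal
(0,1): flips 2 -> legal
(0,2): no bracket -> illegal
(1,0): flips 2 -> legal
(1,3): flips 1 -> legal
(1,4): flips 1 -> legal
(2,0): no bracket -> illegal
(2,4): no bracket -> illegal
(3,0): flips 1 -> legal
(3,4): flips 2 -> legal
(3,5): no bracket -> illegal
(4,2): no bracket -> illegal
(4,3): no bracket -> illegal
(4,5): no bracket -> illegal
(5,3): no bracket -> illegal
(5,4): no bracket -> illegal
(5,5): no bracket -> illegal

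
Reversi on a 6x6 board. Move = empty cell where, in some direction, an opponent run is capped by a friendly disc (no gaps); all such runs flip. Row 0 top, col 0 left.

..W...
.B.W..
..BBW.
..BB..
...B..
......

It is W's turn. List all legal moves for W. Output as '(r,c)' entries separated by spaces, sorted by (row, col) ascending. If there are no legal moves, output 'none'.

(0,0): no bracket -> illegal
(0,1): no bracket -> illegal
(1,0): no bracket -> illegal
(1,2): no bracket -> illegal
(1,4): no bracket -> illegal
(2,0): flips 1 -> legal
(2,1): flips 2 -> legal
(3,1): flips 1 -> legal
(3,4): no bracket -> illegal
(4,1): no bracket -> illegal
(4,2): flips 1 -> legal
(4,4): no bracket -> illegal
(5,2): no bracket -> illegal
(5,3): flips 3 -> legal
(5,4): no bracket -> illegal

Answer: (2,0) (2,1) (3,1) (4,2) (5,3)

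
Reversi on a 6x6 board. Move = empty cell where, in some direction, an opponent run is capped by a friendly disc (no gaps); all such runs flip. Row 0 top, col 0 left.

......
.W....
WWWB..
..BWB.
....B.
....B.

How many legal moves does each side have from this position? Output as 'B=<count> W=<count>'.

Answer: B=4 W=7

Derivation:
-- B to move --
(0,0): flips 3 -> legal
(0,1): no bracket -> illegal
(0,2): no bracket -> illegal
(1,0): flips 1 -> legal
(1,2): flips 1 -> legal
(1,3): no bracket -> illegal
(2,4): no bracket -> illegal
(3,0): no bracket -> illegal
(3,1): no bracket -> illegal
(4,2): no bracket -> illegal
(4,3): flips 1 -> legal
B mobility = 4
-- W to move --
(1,2): no bracket -> illegal
(1,3): flips 1 -> legal
(1,4): no bracket -> illegal
(2,4): flips 1 -> legal
(2,5): no bracket -> illegal
(3,1): flips 1 -> legal
(3,5): flips 1 -> legal
(4,1): no bracket -> illegal
(4,2): flips 1 -> legal
(4,3): flips 1 -> legal
(4,5): no bracket -> illegal
(5,3): no bracket -> illegal
(5,5): flips 1 -> legal
W mobility = 7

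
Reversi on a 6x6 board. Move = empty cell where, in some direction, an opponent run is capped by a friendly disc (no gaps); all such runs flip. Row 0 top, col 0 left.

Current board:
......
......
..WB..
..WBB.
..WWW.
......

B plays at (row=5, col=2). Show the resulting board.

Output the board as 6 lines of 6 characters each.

Place B at (5,2); scan 8 dirs for brackets.
Dir NW: first cell '.' (not opp) -> no flip
Dir N: opp run (4,2) (3,2) (2,2), next='.' -> no flip
Dir NE: opp run (4,3) capped by B -> flip
Dir W: first cell '.' (not opp) -> no flip
Dir E: first cell '.' (not opp) -> no flip
Dir SW: edge -> no flip
Dir S: edge -> no flip
Dir SE: edge -> no flip
All flips: (4,3)

Answer: ......
......
..WB..
..WBB.
..WBW.
..B...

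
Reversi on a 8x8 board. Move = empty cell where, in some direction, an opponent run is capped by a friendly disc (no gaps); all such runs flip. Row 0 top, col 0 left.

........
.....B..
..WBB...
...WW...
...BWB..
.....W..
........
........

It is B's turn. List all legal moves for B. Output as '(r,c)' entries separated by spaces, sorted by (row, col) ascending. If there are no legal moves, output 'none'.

Answer: (2,1) (2,5) (4,2) (5,4) (6,5)

Derivation:
(1,1): no bracket -> illegal
(1,2): no bracket -> illegal
(1,3): no bracket -> illegal
(2,1): flips 1 -> legal
(2,5): flips 1 -> legal
(3,1): no bracket -> illegal
(3,2): no bracket -> illegal
(3,5): no bracket -> illegal
(4,2): flips 1 -> legal
(4,6): no bracket -> illegal
(5,3): no bracket -> illegal
(5,4): flips 2 -> legal
(5,6): no bracket -> illegal
(6,4): no bracket -> illegal
(6,5): flips 1 -> legal
(6,6): no bracket -> illegal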